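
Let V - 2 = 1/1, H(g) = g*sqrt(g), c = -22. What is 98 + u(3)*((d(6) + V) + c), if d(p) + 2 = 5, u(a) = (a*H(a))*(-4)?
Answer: 98 + 576*sqrt(3) ≈ 1095.7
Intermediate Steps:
H(g) = g**(3/2)
V = 3 (V = 2 + 1/1 = 2 + 1 = 3)
u(a) = -4*a**(5/2) (u(a) = (a*a**(3/2))*(-4) = a**(5/2)*(-4) = -4*a**(5/2))
d(p) = 3 (d(p) = -2 + 5 = 3)
98 + u(3)*((d(6) + V) + c) = 98 + (-36*sqrt(3))*((3 + 3) - 22) = 98 + (-36*sqrt(3))*(6 - 22) = 98 - 36*sqrt(3)*(-16) = 98 + 576*sqrt(3)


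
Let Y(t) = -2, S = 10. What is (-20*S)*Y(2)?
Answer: 400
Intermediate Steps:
(-20*S)*Y(2) = -20*10*(-2) = -200*(-2) = 400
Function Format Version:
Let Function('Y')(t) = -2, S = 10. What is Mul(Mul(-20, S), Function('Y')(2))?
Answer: 400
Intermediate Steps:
Mul(Mul(-20, S), Function('Y')(2)) = Mul(Mul(-20, 10), -2) = Mul(-200, -2) = 400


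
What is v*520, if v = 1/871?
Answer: 40/67 ≈ 0.59702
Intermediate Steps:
v = 1/871 ≈ 0.0011481
v*520 = (1/871)*520 = 40/67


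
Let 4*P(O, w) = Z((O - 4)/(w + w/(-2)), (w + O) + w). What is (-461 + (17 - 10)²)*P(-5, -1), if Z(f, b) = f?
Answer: -1854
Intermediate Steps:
P(O, w) = (-4 + O)/(2*w) (P(O, w) = ((O - 4)/(w + w/(-2)))/4 = ((-4 + O)/(w + w*(-½)))/4 = ((-4 + O)/(w - w/2))/4 = ((-4 + O)/((w/2)))/4 = ((-4 + O)*(2/w))/4 = (2*(-4 + O)/w)/4 = (-4 + O)/(2*w))
(-461 + (17 - 10)²)*P(-5, -1) = (-461 + (17 - 10)²)*((½)*(-4 - 5)/(-1)) = (-461 + 7²)*((½)*(-1)*(-9)) = (-461 + 49)*(9/2) = -412*9/2 = -1854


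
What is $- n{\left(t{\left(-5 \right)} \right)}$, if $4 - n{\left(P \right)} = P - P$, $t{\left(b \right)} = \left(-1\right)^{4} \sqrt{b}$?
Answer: $-4$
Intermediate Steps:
$t{\left(b \right)} = \sqrt{b}$ ($t{\left(b \right)} = 1 \sqrt{b} = \sqrt{b}$)
$n{\left(P \right)} = 4$ ($n{\left(P \right)} = 4 - \left(P - P\right) = 4 - 0 = 4 + 0 = 4$)
$- n{\left(t{\left(-5 \right)} \right)} = \left(-1\right) 4 = -4$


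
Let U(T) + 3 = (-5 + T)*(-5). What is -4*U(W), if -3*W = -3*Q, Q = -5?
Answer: -188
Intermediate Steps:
W = -5 (W = -(-1)*(-5) = -⅓*15 = -5)
U(T) = 22 - 5*T (U(T) = -3 + (-5 + T)*(-5) = -3 + (25 - 5*T) = 22 - 5*T)
-4*U(W) = -4*(22 - 5*(-5)) = -4*(22 + 25) = -4*47 = -188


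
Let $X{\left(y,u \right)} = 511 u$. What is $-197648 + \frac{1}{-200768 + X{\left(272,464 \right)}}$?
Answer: $- \frac{7181737727}{36336} \approx -1.9765 \cdot 10^{5}$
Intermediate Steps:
$-197648 + \frac{1}{-200768 + X{\left(272,464 \right)}} = -197648 + \frac{1}{-200768 + 511 \cdot 464} = -197648 + \frac{1}{-200768 + 237104} = -197648 + \frac{1}{36336} = - \frac{7181737727}{36336}$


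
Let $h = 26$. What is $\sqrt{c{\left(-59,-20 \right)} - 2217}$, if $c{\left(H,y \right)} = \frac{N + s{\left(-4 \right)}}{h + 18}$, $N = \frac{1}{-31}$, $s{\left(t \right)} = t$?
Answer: $\frac{i \sqrt{1031222533}}{682} \approx 47.086 i$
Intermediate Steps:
$N = - \frac{1}{31} \approx -0.032258$
$c{\left(H,y \right)} = - \frac{125}{1364}$ ($c{\left(H,y \right)} = \frac{- \frac{1}{31} - 4}{26 + 18} = - \frac{125}{31 \cdot 44} = \left(- \frac{125}{31}\right) \frac{1}{44} = - \frac{125}{1364}$)
$\sqrt{c{\left(-59,-20 \right)} - 2217} = \sqrt{- \frac{125}{1364} - 2217} = \sqrt{- \frac{3024113}{1364}} = \frac{i \sqrt{1031222533}}{682}$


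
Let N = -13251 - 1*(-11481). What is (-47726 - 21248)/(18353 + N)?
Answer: -68974/16583 ≈ -4.1593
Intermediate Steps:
N = -1770 (N = -13251 + 11481 = -1770)
(-47726 - 21248)/(18353 + N) = (-47726 - 21248)/(18353 - 1770) = -68974/16583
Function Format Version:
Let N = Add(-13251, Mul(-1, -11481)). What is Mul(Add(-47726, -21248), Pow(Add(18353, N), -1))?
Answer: Rational(-68974, 16583) ≈ -4.1593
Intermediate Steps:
N = -1770 (N = Add(-13251, 11481) = -1770)
Mul(Add(-47726, -21248), Pow(Add(18353, N), -1)) = Mul(Add(-47726, -21248), Pow(Add(18353, -1770), -1)) = Mul(-68974, Pow(16583, -1)) = Mul(-68974, Rational(1, 16583)) = Rational(-68974, 16583)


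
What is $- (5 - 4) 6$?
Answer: $-6$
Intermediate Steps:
$- (5 - 4) 6 = \left(-1\right) 1 \cdot 6 = \left(-1\right) 6 = -6$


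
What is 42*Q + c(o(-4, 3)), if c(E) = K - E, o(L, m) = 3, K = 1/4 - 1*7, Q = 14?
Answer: 2313/4 ≈ 578.25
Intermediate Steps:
K = -27/4 (K = ¼ - 7 = -27/4 ≈ -6.7500)
c(E) = -27/4 - E
42*Q + c(o(-4, 3)) = 42*14 + (-27/4 - 1*3) = 588 + (-27/4 - 3) = 588 - 39/4 = 2313/4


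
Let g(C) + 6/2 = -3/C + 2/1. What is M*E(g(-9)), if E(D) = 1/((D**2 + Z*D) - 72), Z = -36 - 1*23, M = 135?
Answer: -243/58 ≈ -4.1897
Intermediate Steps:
Z = -59 (Z = -36 - 23 = -59)
g(C) = -1 - 3/C (g(C) = -3 + (-3/C + 2/1) = -3 + (-3/C + 2*1) = -3 + (-3/C + 2) = -3 + (2 - 3/C) = -1 - 3/C)
E(D) = 1/(-72 + D**2 - 59*D) (E(D) = 1/((D**2 - 59*D) - 72) = 1/(-72 + D**2 - 59*D))
M*E(g(-9)) = 135/(-72 + ((-3 - 1*(-9))/(-9))**2 - 59*(-3 - 1*(-9))/(-9)) = 135/(-72 + (-(-3 + 9)/9)**2 - (-59)*(-3 + 9)/9) = 135/(-72 + (-1/9*6)**2 - (-59)*6/9) = 135/(-72 + (-2/3)**2 - 59*(-2/3)) = 135/(-72 + 4/9 + 118/3) = 135/(-290/9) = 135*(-9/290) = -243/58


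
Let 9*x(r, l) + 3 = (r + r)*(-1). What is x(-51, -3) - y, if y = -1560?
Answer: 1571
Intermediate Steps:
x(r, l) = -⅓ - 2*r/9 (x(r, l) = -⅓ + ((r + r)*(-1))/9 = -⅓ + ((2*r)*(-1))/9 = -⅓ + (-2*r)/9 = -⅓ - 2*r/9)
x(-51, -3) - y = (-⅓ - 2/9*(-51)) - 1*(-1560) = (-⅓ + 34/3) + 1560 = 11 + 1560 = 1571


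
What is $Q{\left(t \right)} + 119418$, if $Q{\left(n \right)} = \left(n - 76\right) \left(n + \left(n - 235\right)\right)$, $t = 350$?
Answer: $246828$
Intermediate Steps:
$Q{\left(n \right)} = \left(-235 + 2 n\right) \left(-76 + n\right)$ ($Q{\left(n \right)} = \left(-76 + n\right) \left(n + \left(-235 + n\right)\right) = \left(-76 + n\right) \left(-235 + 2 n\right) = \left(-235 + 2 n\right) \left(-76 + n\right)$)
$Q{\left(t \right)} + 119418 = \left(17860 - 135450 + 2 \cdot 350^{2}\right) + 119418 = \left(17860 - 135450 + 2 \cdot 122500\right) + 119418 = \left(17860 - 135450 + 245000\right) + 119418 = 127410 + 119418 = 246828$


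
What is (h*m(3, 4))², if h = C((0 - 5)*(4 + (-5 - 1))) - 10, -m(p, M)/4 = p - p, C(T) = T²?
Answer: 0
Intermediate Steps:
m(p, M) = 0 (m(p, M) = -4*(p - p) = -4*0 = 0)
h = 90 (h = ((0 - 5)*(4 + (-5 - 1)))² - 10 = (-5*(4 - 6))² - 10 = (-5*(-2))² - 10 = 10² - 10 = 100 - 10 = 90)
(h*m(3, 4))² = (90*0)² = 0² = 0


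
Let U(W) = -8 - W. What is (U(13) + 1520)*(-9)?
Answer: -13491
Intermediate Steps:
(U(13) + 1520)*(-9) = ((-8 - 1*13) + 1520)*(-9) = ((-8 - 13) + 1520)*(-9) = (-21 + 1520)*(-9) = 1499*(-9) = -13491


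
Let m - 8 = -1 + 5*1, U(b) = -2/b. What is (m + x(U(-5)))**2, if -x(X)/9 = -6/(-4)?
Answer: 9/4 ≈ 2.2500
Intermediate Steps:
m = 12 (m = 8 + (-1 + 5*1) = 8 + (-1 + 5) = 8 + 4 = 12)
x(X) = -27/2 (x(X) = -(-54)/(-4) = -(-54)*(-1)/4 = -9*3/2 = -27/2)
(m + x(U(-5)))**2 = (12 - 27/2)**2 = (-3/2)**2 = 9/4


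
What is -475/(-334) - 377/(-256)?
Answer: 123759/42752 ≈ 2.8948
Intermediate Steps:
-475/(-334) - 377/(-256) = -475*(-1/334) - 377*(-1/256) = 475/334 + 377/256 = 123759/42752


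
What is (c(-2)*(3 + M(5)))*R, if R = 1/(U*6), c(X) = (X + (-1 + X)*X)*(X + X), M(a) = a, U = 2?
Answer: -32/3 ≈ -10.667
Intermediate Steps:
c(X) = 2*X*(X + X*(-1 + X)) (c(X) = (X + X*(-1 + X))*(2*X) = 2*X*(X + X*(-1 + X)))
R = 1/12 (R = 1/(2*6) = 1/12 ≈ 0.083333)
(c(-2)*(3 + M(5)))*R = ((2*(-2)³)*(3 + 5))*(1/12) = ((2*(-8))*8)*(1/12) = -16*8*(1/12) = -128*1/12 = -32/3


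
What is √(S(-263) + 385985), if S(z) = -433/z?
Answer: 2*√6674577586/263 ≈ 621.28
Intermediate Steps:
√(S(-263) + 385985) = √(-433/(-263) + 385985) = √(-433*(-1/263) + 385985) = √(433/263 + 385985) = √(101514488/263) = 2*√6674577586/263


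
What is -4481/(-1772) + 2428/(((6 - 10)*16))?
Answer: -250977/7088 ≈ -35.409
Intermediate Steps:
-4481/(-1772) + 2428/(((6 - 10)*16)) = -4481*(-1/1772) + 2428/((-4*16)) = 4481/1772 + 2428/(-64) = 4481/1772 + 2428*(-1/64) = 4481/1772 - 607/16 = -250977/7088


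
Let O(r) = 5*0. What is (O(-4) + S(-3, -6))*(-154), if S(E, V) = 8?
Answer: -1232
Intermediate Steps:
O(r) = 0
(O(-4) + S(-3, -6))*(-154) = (0 + 8)*(-154) = 8*(-154) = -1232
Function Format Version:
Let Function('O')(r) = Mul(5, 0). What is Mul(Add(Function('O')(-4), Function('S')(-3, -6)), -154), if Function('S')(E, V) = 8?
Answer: -1232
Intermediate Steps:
Function('O')(r) = 0
Mul(Add(Function('O')(-4), Function('S')(-3, -6)), -154) = Mul(Add(0, 8), -154) = Mul(8, -154) = -1232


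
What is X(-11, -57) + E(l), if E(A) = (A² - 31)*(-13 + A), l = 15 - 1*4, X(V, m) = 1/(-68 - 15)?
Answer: -14941/83 ≈ -180.01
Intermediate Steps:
X(V, m) = -1/83 (X(V, m) = 1/(-83) = -1/83)
l = 11 (l = 15 - 4 = 11)
E(A) = (-31 + A²)*(-13 + A)
X(-11, -57) + E(l) = -1/83 + (403 + 11³ - 31*11 - 13*11²) = -1/83 + (403 + 1331 - 341 - 13*121) = -1/83 + (403 + 1331 - 341 - 1573) = -1/83 - 180 = -14941/83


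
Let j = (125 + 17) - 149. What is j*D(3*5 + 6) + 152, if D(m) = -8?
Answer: 208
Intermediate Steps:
j = -7 (j = 142 - 149 = -7)
j*D(3*5 + 6) + 152 = -7*(-8) + 152 = 56 + 152 = 208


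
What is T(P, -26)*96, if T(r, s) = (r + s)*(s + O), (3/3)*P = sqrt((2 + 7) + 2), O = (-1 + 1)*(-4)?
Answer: 64896 - 2496*sqrt(11) ≈ 56618.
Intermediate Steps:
O = 0 (O = 0*(-4) = 0)
P = sqrt(11) (P = sqrt((2 + 7) + 2) = sqrt(9 + 2) = sqrt(11) ≈ 3.3166)
T(r, s) = s*(r + s) (T(r, s) = (r + s)*(s + 0) = (r + s)*s = s*(r + s))
T(P, -26)*96 = -26*(sqrt(11) - 26)*96 = -26*(-26 + sqrt(11))*96 = (676 - 26*sqrt(11))*96 = 64896 - 2496*sqrt(11)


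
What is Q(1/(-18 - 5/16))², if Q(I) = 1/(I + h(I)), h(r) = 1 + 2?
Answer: 85849/744769 ≈ 0.11527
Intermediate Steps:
h(r) = 3
Q(I) = 1/(3 + I) (Q(I) = 1/(I + 3) = 1/(3 + I))
Q(1/(-18 - 5/16))² = (1/(3 + 1/(-18 - 5/16)))² = (1/(3 + 1/(-293/16)))² = (1/(3 - 16/293))² = (1/(863/293))² = (293/863)² = 85849/744769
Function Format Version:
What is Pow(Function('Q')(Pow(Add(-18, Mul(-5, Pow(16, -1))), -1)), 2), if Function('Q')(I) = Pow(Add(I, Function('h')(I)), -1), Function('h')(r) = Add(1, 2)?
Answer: Rational(85849, 744769) ≈ 0.11527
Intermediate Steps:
Function('h')(r) = 3
Function('Q')(I) = Pow(Add(3, I), -1) (Function('Q')(I) = Pow(Add(I, 3), -1) = Pow(Add(3, I), -1))
Pow(Function('Q')(Pow(Add(-18, Mul(-5, Pow(16, -1))), -1)), 2) = Pow(Pow(Add(3, Pow(Add(-18, Mul(-5, Pow(16, -1))), -1)), -1), 2) = Pow(Pow(Add(3, Pow(Add(-18, Mul(-5, Rational(1, 16))), -1)), -1), 2) = Pow(Pow(Add(3, Pow(Add(-18, Rational(-5, 16)), -1)), -1), 2) = Pow(Pow(Add(3, Pow(Rational(-293, 16), -1)), -1), 2) = Pow(Pow(Add(3, Rational(-16, 293)), -1), 2) = Pow(Pow(Rational(863, 293), -1), 2) = Pow(Rational(293, 863), 2) = Rational(85849, 744769)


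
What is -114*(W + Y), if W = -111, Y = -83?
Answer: 22116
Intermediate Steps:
-114*(W + Y) = -114*(-111 - 83) = -114*(-194) = 22116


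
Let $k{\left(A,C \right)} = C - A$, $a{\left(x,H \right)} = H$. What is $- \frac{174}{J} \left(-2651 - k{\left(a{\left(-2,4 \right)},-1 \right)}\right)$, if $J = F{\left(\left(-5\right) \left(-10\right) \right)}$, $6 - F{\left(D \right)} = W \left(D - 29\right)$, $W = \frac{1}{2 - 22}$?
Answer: $\frac{3069360}{47} \approx 65306.0$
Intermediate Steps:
$W = - \frac{1}{20}$ ($W = \frac{1}{-20} = - \frac{1}{20} \approx -0.05$)
$F{\left(D \right)} = \frac{91}{20} + \frac{D}{20}$ ($F{\left(D \right)} = 6 - - \frac{D - 29}{20} = 6 - - \frac{-29 + D}{20} = 6 - \left(\frac{29}{20} - \frac{D}{20}\right) = 6 + \left(- \frac{29}{20} + \frac{D}{20}\right) = \frac{91}{20} + \frac{D}{20}$)
$J = \frac{141}{20}$ ($J = \frac{91}{20} + \frac{\left(-5\right) \left(-10\right)}{20} = \frac{91}{20} + \frac{1}{20} \cdot 50 = \frac{91}{20} + \frac{5}{2} = \frac{141}{20} \approx 7.05$)
$- \frac{174}{J} \left(-2651 - k{\left(a{\left(-2,4 \right)},-1 \right)}\right) = - \frac{174}{\frac{141}{20}} \left(-2651 - \left(-1 - 4\right)\right) = \left(-174\right) \frac{20}{141} \left(-2651 - \left(-1 - 4\right)\right) = - \frac{1160 \left(-2651 - -5\right)}{47} = - \frac{1160 \left(-2651 + 5\right)}{47} = \left(- \frac{1160}{47}\right) \left(-2646\right) = \frac{3069360}{47}$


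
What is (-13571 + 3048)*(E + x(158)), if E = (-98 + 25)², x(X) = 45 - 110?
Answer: -55393072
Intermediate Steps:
x(X) = -65
E = 5329 (E = (-73)² = 5329)
(-13571 + 3048)*(E + x(158)) = (-13571 + 3048)*(5329 - 65) = -10523*5264 = -55393072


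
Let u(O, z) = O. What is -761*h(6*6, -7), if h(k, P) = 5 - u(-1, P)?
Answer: -4566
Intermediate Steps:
h(k, P) = 6 (h(k, P) = 5 - 1*(-1) = 5 + 1 = 6)
-761*h(6*6, -7) = -761*6 = -4566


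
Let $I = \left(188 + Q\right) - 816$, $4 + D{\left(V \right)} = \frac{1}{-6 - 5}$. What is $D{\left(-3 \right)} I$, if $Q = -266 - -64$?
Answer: $\frac{37350}{11} \approx 3395.5$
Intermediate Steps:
$Q = -202$ ($Q = -266 + \left(-64 + 128\right) = -266 + 64 = -202$)
$D{\left(V \right)} = - \frac{45}{11}$ ($D{\left(V \right)} = -4 + \frac{1}{-6 - 5} = -4 + \frac{1}{-11} = -4 - \frac{1}{11} = - \frac{45}{11}$)
$I = -830$ ($I = \left(188 - 202\right) - 816 = -14 - 816 = -830$)
$D{\left(-3 \right)} I = \left(- \frac{45}{11}\right) \left(-830\right) = \frac{37350}{11}$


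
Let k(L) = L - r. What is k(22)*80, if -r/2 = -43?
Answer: -5120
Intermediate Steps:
r = 86 (r = -2*(-43) = 86)
k(L) = -86 + L (k(L) = L - 1*86 = L - 86 = -86 + L)
k(22)*80 = (-86 + 22)*80 = -64*80 = -5120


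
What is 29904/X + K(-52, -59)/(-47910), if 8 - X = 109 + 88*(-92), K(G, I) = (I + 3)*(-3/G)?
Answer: 15919183/4256005 ≈ 3.7404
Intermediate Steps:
K(G, I) = -3*(3 + I)/G (K(G, I) = (3 + I)*(-3/G) = -3*(3 + I)/G)
X = 7995 (X = 8 - (109 + 88*(-92)) = 8 - (109 - 8096) = 8 - 1*(-7987) = 8 + 7987 = 7995)
29904/X + K(-52, -59)/(-47910) = 29904/7995 + (3*(-3 - 1*(-59))/(-52))/(-47910) = 29904*(1/7995) + (3*(-1/52)*(-3 + 59))*(-1/47910) = 9968/2665 + (3*(-1/52)*56)*(-1/47910) = 9968/2665 - 42/13*(-1/47910) = 9968/2665 + 7/103805 = 15919183/4256005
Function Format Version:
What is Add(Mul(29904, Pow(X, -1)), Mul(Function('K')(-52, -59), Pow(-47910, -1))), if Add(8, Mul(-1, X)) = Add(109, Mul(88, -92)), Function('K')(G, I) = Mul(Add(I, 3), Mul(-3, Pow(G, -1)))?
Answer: Rational(15919183, 4256005) ≈ 3.7404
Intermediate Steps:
Function('K')(G, I) = Mul(-3, Pow(G, -1), Add(3, I)) (Function('K')(G, I) = Mul(Add(3, I), Mul(-3, Pow(G, -1))) = Mul(-3, Pow(G, -1), Add(3, I)))
X = 7995 (X = Add(8, Mul(-1, Add(109, Mul(88, -92)))) = Add(8, Mul(-1, Add(109, -8096))) = Add(8, Mul(-1, -7987)) = Add(8, 7987) = 7995)
Add(Mul(29904, Pow(X, -1)), Mul(Function('K')(-52, -59), Pow(-47910, -1))) = Add(Mul(29904, Pow(7995, -1)), Mul(Mul(3, Pow(-52, -1), Add(-3, Mul(-1, -59))), Pow(-47910, -1))) = Add(Mul(29904, Rational(1, 7995)), Mul(Mul(3, Rational(-1, 52), Add(-3, 59)), Rational(-1, 47910))) = Add(Rational(9968, 2665), Mul(Mul(3, Rational(-1, 52), 56), Rational(-1, 47910))) = Add(Rational(9968, 2665), Mul(Rational(-42, 13), Rational(-1, 47910))) = Add(Rational(9968, 2665), Rational(7, 103805)) = Rational(15919183, 4256005)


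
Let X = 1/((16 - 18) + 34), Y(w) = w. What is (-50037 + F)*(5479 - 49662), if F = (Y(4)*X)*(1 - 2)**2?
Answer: 17686233985/8 ≈ 2.2108e+9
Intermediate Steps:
X = 1/32 (X = 1/(-2 + 34) = 1/32 ≈ 0.031250)
F = 1/8 (F = (4*(1/32))*(1 - 2)**2 = (1/8)*(-1)**2 = (1/8)*1 = 1/8 ≈ 0.12500)
(-50037 + F)*(5479 - 49662) = (-50037 + 1/8)*(5479 - 49662) = -400295/8*(-44183) = 17686233985/8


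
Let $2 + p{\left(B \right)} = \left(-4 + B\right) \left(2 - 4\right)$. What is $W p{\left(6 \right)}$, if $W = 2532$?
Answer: $-15192$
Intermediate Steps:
$p{\left(B \right)} = 6 - 2 B$ ($p{\left(B \right)} = -2 + \left(-4 + B\right) \left(2 - 4\right) = -2 + \left(-4 + B\right) \left(-2\right) = -2 - \left(-8 + 2 B\right) = 6 - 2 B$)
$W p{\left(6 \right)} = 2532 \left(6 - 12\right) = 2532 \left(-6\right) = -15192$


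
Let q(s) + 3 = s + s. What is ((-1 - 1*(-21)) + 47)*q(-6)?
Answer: -1005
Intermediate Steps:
q(s) = -3 + 2*s (q(s) = -3 + (s + s) = -3 + 2*s)
((-1 - 1*(-21)) + 47)*q(-6) = ((-1 - 1*(-21)) + 47)*(-3 + 2*(-6)) = ((-1 + 21) + 47)*(-3 - 12) = (20 + 47)*(-15) = 67*(-15) = -1005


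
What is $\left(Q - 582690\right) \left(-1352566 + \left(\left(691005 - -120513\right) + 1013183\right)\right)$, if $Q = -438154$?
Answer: $-481976181940$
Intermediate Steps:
$\left(Q - 582690\right) \left(-1352566 + \left(\left(691005 - -120513\right) + 1013183\right)\right) = \left(-438154 - 582690\right) \left(-1352566 + \left(\left(691005 - -120513\right) + 1013183\right)\right) = - 1020844 \left(-1352566 + \left(\left(691005 + \left(-696479 + 816992\right)\right) + 1013183\right)\right) = - 1020844 \left(-1352566 + \left(\left(691005 + 120513\right) + 1013183\right)\right) = - 1020844 \left(-1352566 + \left(811518 + 1013183\right)\right) = - 1020844 \left(-1352566 + 1824701\right) = \left(-1020844\right) 472135 = -481976181940$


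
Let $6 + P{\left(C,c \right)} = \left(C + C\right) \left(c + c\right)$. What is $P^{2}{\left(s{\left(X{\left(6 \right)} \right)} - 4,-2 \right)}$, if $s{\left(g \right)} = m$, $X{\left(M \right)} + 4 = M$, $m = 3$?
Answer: $4$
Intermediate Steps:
$X{\left(M \right)} = -4 + M$
$s{\left(g \right)} = 3$
$P{\left(C,c \right)} = -6 + 4 C c$ ($P{\left(C,c \right)} = -6 + \left(C + C\right) \left(c + c\right) = -6 + 2 C 2 c = -6 + 4 C c$)
$P^{2}{\left(s{\left(X{\left(6 \right)} \right)} - 4,-2 \right)} = \left(-6 + 4 \left(3 - 4\right) \left(-2\right)\right)^{2} = \left(-6 + 4 \left(-1\right) \left(-2\right)\right)^{2} = \left(-6 + 8\right)^{2} = 2^{2} = 4$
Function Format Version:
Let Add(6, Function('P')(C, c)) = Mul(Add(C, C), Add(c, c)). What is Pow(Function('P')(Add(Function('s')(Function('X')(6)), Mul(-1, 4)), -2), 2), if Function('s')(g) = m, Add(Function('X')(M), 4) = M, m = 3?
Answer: 4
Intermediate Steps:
Function('X')(M) = Add(-4, M)
Function('s')(g) = 3
Function('P')(C, c) = Add(-6, Mul(4, C, c)) (Function('P')(C, c) = Add(-6, Mul(Add(C, C), Add(c, c))) = Add(-6, Mul(Mul(2, C), Mul(2, c))) = Add(-6, Mul(4, C, c)))
Pow(Function('P')(Add(Function('s')(Function('X')(6)), Mul(-1, 4)), -2), 2) = Pow(Add(-6, Mul(4, Add(3, Mul(-1, 4)), -2)), 2) = Pow(Add(-6, Mul(4, Add(3, -4), -2)), 2) = Pow(Add(-6, Mul(4, -1, -2)), 2) = Pow(Add(-6, 8), 2) = Pow(2, 2) = 4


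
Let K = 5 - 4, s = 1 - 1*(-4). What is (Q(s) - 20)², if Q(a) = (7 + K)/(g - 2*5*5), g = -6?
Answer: 19881/49 ≈ 405.73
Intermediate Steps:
s = 5 (s = 1 + 4 = 5)
K = 1
Q(a) = -⅐ (Q(a) = (7 + 1)/(-6 - 2*5*5) = 8/(-6 - 10*5) = 8/(-6 - 50) = 8/(-56) = 8*(-1/56) = -⅐)
(Q(s) - 20)² = (-⅐ - 20)² = (-141/7)² = 19881/49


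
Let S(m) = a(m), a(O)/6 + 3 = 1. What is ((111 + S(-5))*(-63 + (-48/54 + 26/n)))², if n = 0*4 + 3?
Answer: 29888089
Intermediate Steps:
n = 3 (n = 0 + 3 = 3)
a(O) = -12 (a(O) = -18 + 6*1 = -18 + 6 = -12)
S(m) = -12
((111 + S(-5))*(-63 + (-48/54 + 26/n)))² = ((111 - 12)*(-63 + (-48/54 + 26/3)))² = (99*(-63 + (-48*1/54 + 26*(⅓))))² = (99*(-63 + (-8/9 + 26/3)))² = (99*(-63 + 70/9))² = (99*(-497/9))² = (-5467)² = 29888089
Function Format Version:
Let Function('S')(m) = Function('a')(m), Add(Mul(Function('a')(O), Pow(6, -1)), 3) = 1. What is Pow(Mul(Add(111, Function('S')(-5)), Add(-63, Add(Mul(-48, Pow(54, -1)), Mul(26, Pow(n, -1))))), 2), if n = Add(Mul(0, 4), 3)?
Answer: 29888089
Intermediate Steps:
n = 3 (n = Add(0, 3) = 3)
Function('a')(O) = -12 (Function('a')(O) = Add(-18, Mul(6, 1)) = Add(-18, 6) = -12)
Function('S')(m) = -12
Pow(Mul(Add(111, Function('S')(-5)), Add(-63, Add(Mul(-48, Pow(54, -1)), Mul(26, Pow(n, -1))))), 2) = Pow(Mul(Add(111, -12), Add(-63, Add(Mul(-48, Pow(54, -1)), Mul(26, Pow(3, -1))))), 2) = Pow(Mul(99, Add(-63, Add(Mul(-48, Rational(1, 54)), Mul(26, Rational(1, 3))))), 2) = Pow(Mul(99, Add(-63, Add(Rational(-8, 9), Rational(26, 3)))), 2) = Pow(Mul(99, Add(-63, Rational(70, 9))), 2) = Pow(Mul(99, Rational(-497, 9)), 2) = Pow(-5467, 2) = 29888089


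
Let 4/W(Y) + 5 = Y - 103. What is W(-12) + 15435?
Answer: 463049/30 ≈ 15435.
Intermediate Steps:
W(Y) = 4/(-108 + Y) (W(Y) = 4/(-5 + (Y - 103)) = 4/(-5 + (-103 + Y)) = 4/(-108 + Y))
W(-12) + 15435 = 4/(-108 - 12) + 15435 = 4/(-120) + 15435 = 4*(-1/120) + 15435 = -1/30 + 15435 = 463049/30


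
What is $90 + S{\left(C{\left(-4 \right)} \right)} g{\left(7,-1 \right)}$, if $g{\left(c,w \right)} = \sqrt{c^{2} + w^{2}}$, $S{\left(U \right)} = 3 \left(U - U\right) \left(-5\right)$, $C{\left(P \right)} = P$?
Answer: $90$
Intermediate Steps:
$S{\left(U \right)} = 0$ ($S{\left(U \right)} = 3 \cdot 0 \left(-5\right) = 0 \left(-5\right) = 0$)
$90 + S{\left(C{\left(-4 \right)} \right)} g{\left(7,-1 \right)} = 90 + 0 \sqrt{7^{2} + \left(-1\right)^{2}} = 90 + 0 \sqrt{49 + 1} = 90 + 0 \sqrt{50} = 90 + 0 \cdot 5 \sqrt{2} = 90 + 0 = 90$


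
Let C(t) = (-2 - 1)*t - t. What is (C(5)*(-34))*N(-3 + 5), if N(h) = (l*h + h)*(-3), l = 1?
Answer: -8160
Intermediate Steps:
C(t) = -4*t (C(t) = -3*t - t = -4*t)
N(h) = -6*h (N(h) = (1*h + h)*(-3) = (h + h)*(-3) = (2*h)*(-3) = -6*h)
(C(5)*(-34))*N(-3 + 5) = (-4*5*(-34))*(-6*(-3 + 5)) = (-20*(-34))*(-6*2) = 680*(-12) = -8160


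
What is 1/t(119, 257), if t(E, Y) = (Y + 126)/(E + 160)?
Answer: 279/383 ≈ 0.72846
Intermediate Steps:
t(E, Y) = (126 + Y)/(160 + E)
1/t(119, 257) = 1/((126 + 257)/(160 + 119)) = 1/(383/279) = 279/383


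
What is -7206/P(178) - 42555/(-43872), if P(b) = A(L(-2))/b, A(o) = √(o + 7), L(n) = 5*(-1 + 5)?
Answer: 14185/14624 - 427556*√3/3 ≈ -2.4685e+5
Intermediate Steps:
L(n) = 20 (L(n) = 5*4 = 20)
A(o) = √(7 + o)
P(b) = 3*√3/b (P(b) = √(7 + 20)/b = √27/b = (3*√3)/b = 3*√3/b)
-7206/P(178) - 42555/(-43872) = -7206*178*√3/9 - 42555/(-43872) = -7206*178*√3/9 - 42555*(-1/43872) = -7206*178*√3/9 + 14185/14624 = -427556*√3/3 + 14185/14624 = 14185/14624 - 427556*√3/3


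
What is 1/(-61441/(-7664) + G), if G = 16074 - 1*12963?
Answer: 7664/23904145 ≈ 0.00032061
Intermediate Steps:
G = 3111 (G = 16074 - 12963 = 3111)
1/(-61441/(-7664) + G) = 1/(-61441/(-7664) + 3111) = 1/(-61441*(-1/7664) + 3111) = 1/(61441/7664 + 3111) = 1/(23904145/7664) = 7664/23904145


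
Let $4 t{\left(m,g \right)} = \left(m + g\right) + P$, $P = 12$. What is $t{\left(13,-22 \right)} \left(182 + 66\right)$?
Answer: $186$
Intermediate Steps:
$t{\left(m,g \right)} = 3 + \frac{g}{4} + \frac{m}{4}$ ($t{\left(m,g \right)} = \frac{\left(m + g\right) + 12}{4} = \frac{\left(g + m\right) + 12}{4} = \frac{12 + g + m}{4} = 3 + \frac{g}{4} + \frac{m}{4}$)
$t{\left(13,-22 \right)} \left(182 + 66\right) = \left(3 + \frac{1}{4} \left(-22\right) + \frac{1}{4} \cdot 13\right) \left(182 + 66\right) = \left(3 - \frac{11}{2} + \frac{13}{4}\right) 248 = \frac{3}{4} \cdot 248 = 186$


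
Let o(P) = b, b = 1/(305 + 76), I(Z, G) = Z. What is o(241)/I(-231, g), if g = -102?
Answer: -1/88011 ≈ -1.1362e-5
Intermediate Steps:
b = 1/381 ≈ 0.0026247
o(P) = 1/381
o(241)/I(-231, g) = (1/381)/(-231) = (1/381)*(-1/231) = -1/88011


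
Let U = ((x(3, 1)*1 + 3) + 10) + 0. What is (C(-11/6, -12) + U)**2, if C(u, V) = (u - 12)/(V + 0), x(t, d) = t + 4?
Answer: 2319529/5184 ≈ 447.44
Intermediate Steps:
x(t, d) = 4 + t
C(u, V) = (-12 + u)/V
U = 20 (U = (((4 + 3)*1 + 3) + 10) + 0 = ((7*1 + 3) + 10) + 0 = ((7 + 3) + 10) + 0 = (10 + 10) + 0 = 20 + 0 = 20)
(C(-11/6, -12) + U)**2 = ((-12 - 11/6)/(-12) + 20)**2 = (-(-12 - 11*1/6)/12 + 20)**2 = (-(-12 - 11/6)/12 + 20)**2 = (-1/12*(-83/6) + 20)**2 = (83/72 + 20)**2 = (1523/72)**2 = 2319529/5184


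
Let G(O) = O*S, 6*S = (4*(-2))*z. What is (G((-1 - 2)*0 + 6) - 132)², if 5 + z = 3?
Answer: 13456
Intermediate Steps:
z = -2 (z = -5 + 3 = -2)
S = 8/3 (S = ((4*(-2))*(-2))/6 = (-8*(-2))/6 = (⅙)*16 = 8/3 ≈ 2.6667)
G(O) = 8*O/3 (G(O) = O*(8/3) = 8*O/3)
(G((-1 - 2)*0 + 6) - 132)² = (8*((-1 - 2)*0 + 6)/3 - 132)² = (8*(-3*0 + 6)/3 - 132)² = (8*(0 + 6)/3 - 132)² = ((8/3)*6 - 132)² = (16 - 132)² = (-116)² = 13456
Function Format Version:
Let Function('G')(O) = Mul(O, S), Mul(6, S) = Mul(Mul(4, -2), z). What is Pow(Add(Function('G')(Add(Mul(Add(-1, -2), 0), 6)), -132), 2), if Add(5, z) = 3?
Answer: 13456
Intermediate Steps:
z = -2 (z = Add(-5, 3) = -2)
S = Rational(8, 3) (S = Mul(Rational(1, 6), Mul(Mul(4, -2), -2)) = Mul(Rational(1, 6), Mul(-8, -2)) = Mul(Rational(1, 6), 16) = Rational(8, 3) ≈ 2.6667)
Function('G')(O) = Mul(Rational(8, 3), O) (Function('G')(O) = Mul(O, Rational(8, 3)) = Mul(Rational(8, 3), O))
Pow(Add(Function('G')(Add(Mul(Add(-1, -2), 0), 6)), -132), 2) = Pow(Add(Mul(Rational(8, 3), Add(Mul(Add(-1, -2), 0), 6)), -132), 2) = Pow(Add(Mul(Rational(8, 3), Add(Mul(-3, 0), 6)), -132), 2) = Pow(Add(Mul(Rational(8, 3), Add(0, 6)), -132), 2) = Pow(Add(Mul(Rational(8, 3), 6), -132), 2) = Pow(Add(16, -132), 2) = Pow(-116, 2) = 13456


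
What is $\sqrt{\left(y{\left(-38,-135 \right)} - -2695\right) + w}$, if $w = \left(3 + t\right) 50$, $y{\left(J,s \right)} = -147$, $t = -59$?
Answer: $6 i \sqrt{7} \approx 15.875 i$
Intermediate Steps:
$w = -2800$ ($w = \left(3 - 59\right) 50 = \left(-56\right) 50 = -2800$)
$\sqrt{\left(y{\left(-38,-135 \right)} - -2695\right) + w} = \sqrt{\left(-147 - -2695\right) - 2800} = \sqrt{\left(-147 + 2695\right) - 2800} = \sqrt{2548 - 2800} = \sqrt{-252} = 6 i \sqrt{7}$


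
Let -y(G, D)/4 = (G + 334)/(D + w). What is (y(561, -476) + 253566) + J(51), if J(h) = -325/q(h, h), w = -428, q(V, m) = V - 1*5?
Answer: 659009964/2599 ≈ 2.5356e+5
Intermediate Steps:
q(V, m) = -5 + V (q(V, m) = V - 5 = -5 + V)
y(G, D) = -4*(334 + G)/(-428 + D) (y(G, D) = -4*(G + 334)/(D - 428) = -4*(334 + G)/(-428 + D))
J(h) = -325/(-5 + h)
(y(561, -476) + 253566) + J(51) = (4*(-334 - 1*561)/(-428 - 476) + 253566) - 325/(-5 + 51) = (4*(-334 - 561)/(-904) + 253566) - 325/46 = (4*(-1/904)*(-895) + 253566) - 325*1/46 = (895/226 + 253566) - 325/46 = 57306811/226 - 325/46 = 659009964/2599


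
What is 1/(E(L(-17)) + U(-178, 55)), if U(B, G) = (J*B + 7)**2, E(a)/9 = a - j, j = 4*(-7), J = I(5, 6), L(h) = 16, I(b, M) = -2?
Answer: 1/132165 ≈ 7.5663e-6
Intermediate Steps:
J = -2
j = -28
E(a) = 252 + 9*a (E(a) = 9*(a - 1*(-28)) = 9*(a + 28) = 9*(28 + a) = 252 + 9*a)
U(B, G) = (7 - 2*B)**2 (U(B, G) = (-2*B + 7)**2 = (7 - 2*B)**2)
1/(E(L(-17)) + U(-178, 55)) = 1/((252 + 9*16) + (7 - 2*(-178))**2) = 1/((252 + 144) + (7 + 356)**2) = 1/(396 + 363**2) = 1/(396 + 131769) = 1/132165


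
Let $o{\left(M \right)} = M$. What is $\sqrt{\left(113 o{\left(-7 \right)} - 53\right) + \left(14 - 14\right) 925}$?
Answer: $2 i \sqrt{211} \approx 29.052 i$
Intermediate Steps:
$\sqrt{\left(113 o{\left(-7 \right)} - 53\right) + \left(14 - 14\right) 925} = \sqrt{\left(113 \left(-7\right) - 53\right) + \left(14 - 14\right) 925} = \sqrt{\left(-791 - 53\right) + 0 \cdot 925} = \sqrt{-844 + 0} = \sqrt{-844} = 2 i \sqrt{211}$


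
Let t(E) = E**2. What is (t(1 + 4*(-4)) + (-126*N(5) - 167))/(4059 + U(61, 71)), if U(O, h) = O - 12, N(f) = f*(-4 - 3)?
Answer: 1117/1027 ≈ 1.0876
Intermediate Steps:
N(f) = -7*f (N(f) = f*(-7) = -7*f)
U(O, h) = -12 + O
(t(1 + 4*(-4)) + (-126*N(5) - 167))/(4059 + U(61, 71)) = ((1 + 4*(-4))**2 + (-(-882)*5 - 167))/(4059 + (-12 + 61)) = ((1 - 16)**2 + (-126*(-35) - 167))/(4059 + 49) = ((-15)**2 + (4410 - 167))/4108 = (225 + 4243)*(1/4108) = 4468*(1/4108) = 1117/1027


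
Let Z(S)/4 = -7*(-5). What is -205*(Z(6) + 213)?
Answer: -72365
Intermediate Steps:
Z(S) = 140 (Z(S) = 4*(-7*(-5)) = 4*35 = 140)
-205*(Z(6) + 213) = -205*(140 + 213) = -205*353 = -72365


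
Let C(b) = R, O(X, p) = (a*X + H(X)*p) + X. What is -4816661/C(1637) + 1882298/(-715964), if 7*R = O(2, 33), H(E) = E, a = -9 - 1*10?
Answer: -3017493450296/2684865 ≈ -1.1239e+6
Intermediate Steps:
a = -19 (a = -9 - 10 = -19)
O(X, p) = -18*X + X*p (O(X, p) = (-19*X + X*p) + X = -18*X + X*p)
R = 30/7 (R = (2*(-18 + 33))/7 = (2*15)/7 = (⅐)*30 = 30/7 ≈ 4.2857)
C(b) = 30/7
-4816661/C(1637) + 1882298/(-715964) = -4816661/30/7 + 1882298/(-715964) = -4816661*7/30 + 1882298*(-1/715964) = -33716627/30 - 941149/357982 = -3017493450296/2684865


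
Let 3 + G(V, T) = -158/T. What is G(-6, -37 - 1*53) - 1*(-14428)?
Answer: 649204/45 ≈ 14427.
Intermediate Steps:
G(V, T) = -3 - 158/T
G(-6, -37 - 1*53) - 1*(-14428) = (-3 - 158/(-37 - 1*53)) - 1*(-14428) = (-3 - 158/(-37 - 53)) + 14428 = (-3 - 158/(-90)) + 14428 = (-3 - 158*(-1/90)) + 14428 = (-3 + 79/45) + 14428 = -56/45 + 14428 = 649204/45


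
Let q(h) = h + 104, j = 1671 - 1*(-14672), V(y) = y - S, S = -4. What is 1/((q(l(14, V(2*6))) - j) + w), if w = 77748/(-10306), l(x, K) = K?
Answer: -5153/83635993 ≈ -6.1612e-5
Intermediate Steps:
V(y) = 4 + y (V(y) = y - 1*(-4) = y + 4 = 4 + y)
j = 16343 (j = 1671 + 14672 = 16343)
q(h) = 104 + h
w = -38874/5153 (w = 77748*(-1/10306) = -38874/5153 ≈ -7.5440)
1/((q(l(14, V(2*6))) - j) + w) = 1/(((104 + (4 + 2*6)) - 1*16343) - 38874/5153) = 1/(((104 + (4 + 12)) - 16343) - 38874/5153) = 1/(((104 + 16) - 16343) - 38874/5153) = 1/((120 - 16343) - 38874/5153) = 1/(-16223 - 38874/5153) = 1/(-83635993/5153) = -5153/83635993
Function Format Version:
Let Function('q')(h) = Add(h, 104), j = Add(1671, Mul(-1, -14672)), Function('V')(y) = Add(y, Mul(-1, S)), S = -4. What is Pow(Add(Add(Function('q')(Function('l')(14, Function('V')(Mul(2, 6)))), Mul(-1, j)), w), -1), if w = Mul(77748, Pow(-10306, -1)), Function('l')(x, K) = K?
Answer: Rational(-5153, 83635993) ≈ -6.1612e-5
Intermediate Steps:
Function('V')(y) = Add(4, y) (Function('V')(y) = Add(y, Mul(-1, -4)) = Add(y, 4) = Add(4, y))
j = 16343 (j = Add(1671, 14672) = 16343)
Function('q')(h) = Add(104, h)
w = Rational(-38874, 5153) (w = Mul(77748, Rational(-1, 10306)) = Rational(-38874, 5153) ≈ -7.5440)
Pow(Add(Add(Function('q')(Function('l')(14, Function('V')(Mul(2, 6)))), Mul(-1, j)), w), -1) = Pow(Add(Add(Add(104, Add(4, Mul(2, 6))), Mul(-1, 16343)), Rational(-38874, 5153)), -1) = Pow(Add(Add(Add(104, Add(4, 12)), -16343), Rational(-38874, 5153)), -1) = Pow(Add(Add(Add(104, 16), -16343), Rational(-38874, 5153)), -1) = Pow(Add(Add(120, -16343), Rational(-38874, 5153)), -1) = Pow(Add(-16223, Rational(-38874, 5153)), -1) = Pow(Rational(-83635993, 5153), -1) = Rational(-5153, 83635993)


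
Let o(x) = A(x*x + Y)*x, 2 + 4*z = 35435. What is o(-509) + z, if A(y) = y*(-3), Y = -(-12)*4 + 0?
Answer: 1582795365/4 ≈ 3.9570e+8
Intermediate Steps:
Y = 48 (Y = -3*(-16) + 0 = 48 + 0 = 48)
z = 35433/4 (z = -1/2 + (1/4)*35435 = -1/2 + 35435/4 = 35433/4 ≈ 8858.3)
A(y) = -3*y
o(x) = x*(-144 - 3*x**2) (o(x) = (-3*(x*x + 48))*x = (-3*(x**2 + 48))*x = (-3*(48 + x**2))*x = (-144 - 3*x**2)*x = x*(-144 - 3*x**2))
o(-509) + z = 3*(-509)*(-48 - 1*(-509)**2) + 35433/4 = 3*(-509)*(-48 - 1*259081) + 35433/4 = 3*(-509)*(-48 - 259081) + 35433/4 = 3*(-509)*(-259129) + 35433/4 = 395689983 + 35433/4 = 1582795365/4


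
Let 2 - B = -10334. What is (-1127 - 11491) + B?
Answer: -2282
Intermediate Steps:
B = 10336 (B = 2 - 1*(-10334) = 2 + 10334 = 10336)
(-1127 - 11491) + B = (-1127 - 11491) + 10336 = -12618 + 10336 = -2282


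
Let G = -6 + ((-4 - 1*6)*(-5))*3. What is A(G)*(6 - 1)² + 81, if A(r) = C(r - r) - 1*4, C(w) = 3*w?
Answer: -19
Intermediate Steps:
G = 144 (G = -6 + ((-4 - 6)*(-5))*3 = -6 - 10*(-5)*3 = -6 + 50*3 = -6 + 150 = 144)
A(r) = -4 (A(r) = 3*(r - r) - 1*4 = 3*0 - 4 = 0 - 4 = -4)
A(G)*(6 - 1)² + 81 = -4*(6 - 1)² + 81 = -4*5² + 81 = -4*25 + 81 = -100 + 81 = -19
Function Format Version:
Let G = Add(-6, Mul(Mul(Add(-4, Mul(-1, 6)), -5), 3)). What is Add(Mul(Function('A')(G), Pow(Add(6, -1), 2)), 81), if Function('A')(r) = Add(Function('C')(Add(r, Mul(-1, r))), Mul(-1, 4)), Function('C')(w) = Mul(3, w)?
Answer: -19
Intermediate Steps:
G = 144 (G = Add(-6, Mul(Mul(Add(-4, -6), -5), 3)) = Add(-6, Mul(Mul(-10, -5), 3)) = Add(-6, Mul(50, 3)) = Add(-6, 150) = 144)
Function('A')(r) = -4 (Function('A')(r) = Add(Mul(3, Add(r, Mul(-1, r))), Mul(-1, 4)) = Add(Mul(3, 0), -4) = Add(0, -4) = -4)
Add(Mul(Function('A')(G), Pow(Add(6, -1), 2)), 81) = Add(Mul(-4, Pow(Add(6, -1), 2)), 81) = Add(Mul(-4, Pow(5, 2)), 81) = Add(Mul(-4, 25), 81) = Add(-100, 81) = -19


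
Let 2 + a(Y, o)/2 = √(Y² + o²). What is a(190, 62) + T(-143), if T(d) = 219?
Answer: 215 + 4*√9986 ≈ 614.72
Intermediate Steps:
a(Y, o) = -4 + 2*√(Y² + o²)
a(190, 62) + T(-143) = (-4 + 2*√(190² + 62²)) + 219 = (-4 + 2*√(36100 + 3844)) + 219 = (-4 + 2*√39944) + 219 = (-4 + 2*(2*√9986)) + 219 = (-4 + 4*√9986) + 219 = 215 + 4*√9986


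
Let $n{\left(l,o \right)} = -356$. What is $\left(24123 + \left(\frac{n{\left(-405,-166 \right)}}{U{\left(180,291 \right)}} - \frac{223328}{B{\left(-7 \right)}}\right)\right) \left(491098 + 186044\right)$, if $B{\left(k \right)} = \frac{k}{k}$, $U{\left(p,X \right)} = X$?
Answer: $- \frac{13084417348854}{97} \approx -1.3489 \cdot 10^{11}$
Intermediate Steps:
$B{\left(k \right)} = 1$
$\left(24123 + \left(\frac{n{\left(-405,-166 \right)}}{U{\left(180,291 \right)}} - \frac{223328}{B{\left(-7 \right)}}\right)\right) \left(491098 + 186044\right) = \left(24123 - \left(223328 + \frac{356}{291}\right)\right) \left(491098 + 186044\right) = \left(24123 - \frac{64988804}{291}\right) 677142 = \left(- \frac{57969011}{291}\right) 677142 = - \frac{13084417348854}{97}$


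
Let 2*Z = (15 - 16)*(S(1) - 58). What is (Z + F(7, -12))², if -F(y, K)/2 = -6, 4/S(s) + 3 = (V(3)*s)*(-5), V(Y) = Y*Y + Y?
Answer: 6682225/3969 ≈ 1683.6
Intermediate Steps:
V(Y) = Y + Y² (V(Y) = Y² + Y = Y + Y²)
S(s) = 4/(-3 - 60*s) (S(s) = 4/(-3 + ((3*(1 + 3))*s)*(-5)) = 4/(-3 + ((3*4)*s)*(-5)) = 4/(-3 + (12*s)*(-5)) = 4/(-3 - 60*s))
F(y, K) = 12 (F(y, K) = -2*(-6) = 12)
Z = 1829/63 (Z = ((15 - 16)*(-4/(3 + 60*1) - 58))/2 = (-(-4/(3 + 60) - 58))/2 = (-(-4/63 - 58))/2 = (-1*(-3658/63))/2 = (½)*(3658/63) = 1829/63 ≈ 29.032)
(Z + F(7, -12))² = (1829/63 + 12)² = (2585/63)² = 6682225/3969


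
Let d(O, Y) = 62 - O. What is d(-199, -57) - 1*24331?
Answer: -24070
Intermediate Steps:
d(-199, -57) - 1*24331 = (62 - 1*(-199)) - 1*24331 = (62 + 199) - 24331 = 261 - 24331 = -24070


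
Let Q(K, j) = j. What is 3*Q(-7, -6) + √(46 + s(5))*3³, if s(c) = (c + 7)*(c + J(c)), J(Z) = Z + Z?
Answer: -18 + 27*√226 ≈ 387.90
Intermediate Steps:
J(Z) = 2*Z
s(c) = 3*c*(7 + c) (s(c) = (c + 7)*(c + 2*c) = (7 + c)*(3*c) = 3*c*(7 + c))
3*Q(-7, -6) + √(46 + s(5))*3³ = 3*(-6) + √(46 + 3*5*(7 + 5))*3³ = -18 + √(46 + 3*5*12)*27 = -18 + √(46 + 180)*27 = -18 + √226*27 = -18 + 27*√226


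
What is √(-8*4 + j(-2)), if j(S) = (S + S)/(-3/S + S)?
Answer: 2*I*√6 ≈ 4.899*I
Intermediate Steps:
j(S) = 2*S/(S - 3/S) (j(S) = (2*S)/(S - 3/S) = 2*S/(S - 3/S))
√(-8*4 + j(-2)) = √(-8*4 + 2*(-2)²/(-3 + (-2)²)) = √(-32 + 2*4/(-3 + 4)) = √(-32 + 2*4/1) = √(-32 + 2*4*1) = √(-32 + 8) = √(-24) = 2*I*√6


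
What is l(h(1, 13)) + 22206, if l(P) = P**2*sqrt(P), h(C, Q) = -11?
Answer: 22206 + 121*I*sqrt(11) ≈ 22206.0 + 401.31*I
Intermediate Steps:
l(P) = P**(5/2)
l(h(1, 13)) + 22206 = (-11)**(5/2) + 22206 = 121*I*sqrt(11) + 22206 = 22206 + 121*I*sqrt(11)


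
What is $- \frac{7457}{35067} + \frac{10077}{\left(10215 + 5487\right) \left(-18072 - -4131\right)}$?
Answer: $- \frac{181411385237}{852913530666} \approx -0.2127$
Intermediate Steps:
$- \frac{7457}{35067} + \frac{10077}{\left(10215 + 5487\right) \left(-18072 - -4131\right)} = \left(-7457\right) \frac{1}{35067} + \frac{10077}{15702 \left(-18072 + \left(-8253 + 12384\right)\right)} = - \frac{7457}{35067} + \frac{10077}{15702 \left(-18072 + 4131\right)} = - \frac{7457}{35067} + \frac{10077}{15702 \left(-13941\right)} = - \frac{7457}{35067} + \frac{10077}{-218901582} = - \frac{7457}{35067} + 10077 \left(- \frac{1}{218901582}\right) = - \frac{7457}{35067} - \frac{3359}{72967194} = - \frac{181411385237}{852913530666}$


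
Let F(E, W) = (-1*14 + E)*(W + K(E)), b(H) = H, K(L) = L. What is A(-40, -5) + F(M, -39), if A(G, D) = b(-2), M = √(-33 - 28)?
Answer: 483 - 53*I*√61 ≈ 483.0 - 413.94*I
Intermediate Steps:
M = I*√61 (M = √(-61) = I*√61 ≈ 7.8102*I)
A(G, D) = -2
F(E, W) = (-14 + E)*(E + W) (F(E, W) = (-1*14 + E)*(W + E) = (-14 + E)*(E + W))
A(-40, -5) + F(M, -39) = -2 + ((I*√61)² - 14*I*√61 - 14*(-39) + (I*√61)*(-39)) = -2 + (-61 - 14*I*√61 + 546 - 39*I*√61) = -2 + (485 - 53*I*√61) = 483 - 53*I*√61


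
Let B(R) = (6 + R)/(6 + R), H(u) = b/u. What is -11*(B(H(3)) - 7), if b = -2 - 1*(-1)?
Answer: 66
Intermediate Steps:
b = -1 (b = -2 + 1 = -1)
H(u) = -1/u
B(R) = 1
-11*(B(H(3)) - 7) = -11*(1 - 7) = -11*(-6) = 66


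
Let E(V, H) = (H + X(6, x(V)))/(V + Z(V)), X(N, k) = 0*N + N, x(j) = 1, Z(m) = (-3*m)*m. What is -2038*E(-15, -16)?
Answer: -2038/69 ≈ -29.536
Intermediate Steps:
Z(m) = -3*m²
X(N, k) = N (X(N, k) = 0 + N = N)
E(V, H) = (6 + H)/(V - 3*V²) (E(V, H) = (H + 6)/(V - 3*V²) = (6 + H)/(V - 3*V²))
-2038*E(-15, -16) = -2038*(-6 - 1*(-16))/((-15)*(-1 + 3*(-15))) = -(-2038)*(-6 + 16)/(15*(-1 - 45)) = -(-2038)*10/(15*(-46)) = -(-2038)*(-1)*10/(15*46) = -2038*1/69 = -2038/69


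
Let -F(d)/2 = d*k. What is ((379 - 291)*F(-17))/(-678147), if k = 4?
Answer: -704/39891 ≈ -0.017648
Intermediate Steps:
F(d) = -8*d (F(d) = -2*d*4 = -8*d)
((379 - 291)*F(-17))/(-678147) = ((379 - 291)*(-8*(-17)))/(-678147) = (88*136)*(-1/678147) = 11968*(-1/678147) = -704/39891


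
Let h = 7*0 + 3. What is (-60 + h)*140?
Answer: -7980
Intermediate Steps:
h = 3 (h = 0 + 3 = 3)
(-60 + h)*140 = (-60 + 3)*140 = -57*140 = -7980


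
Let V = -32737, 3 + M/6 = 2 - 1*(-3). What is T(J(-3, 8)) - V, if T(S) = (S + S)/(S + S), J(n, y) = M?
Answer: 32738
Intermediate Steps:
M = 12 (M = -18 + 6*(2 - 1*(-3)) = -18 + 6*(2 + 3) = -18 + 6*5 = -18 + 30 = 12)
J(n, y) = 12
T(S) = 1 (T(S) = (2*S)/((2*S)) = (2*S)*(1/(2*S)) = 1)
T(J(-3, 8)) - V = 1 - 1*(-32737) = 1 + 32737 = 32738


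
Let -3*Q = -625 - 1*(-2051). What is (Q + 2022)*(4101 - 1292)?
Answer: 13033760/3 ≈ 4.3446e+6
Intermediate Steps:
Q = -1426/3 (Q = -(-625 - 1*(-2051))/3 = -(-625 + 2051)/3 = -⅓*1426 = -1426/3 ≈ -475.33)
(Q + 2022)*(4101 - 1292) = (-1426/3 + 2022)*(4101 - 1292) = (4640/3)*2809 = 13033760/3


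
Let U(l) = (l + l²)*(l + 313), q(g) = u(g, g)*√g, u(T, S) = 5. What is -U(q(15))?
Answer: -117750 - 3440*√15 ≈ -1.3107e+5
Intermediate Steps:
q(g) = 5*√g
U(l) = (313 + l)*(l + l²) (U(l) = (l + l²)*(313 + l) = (313 + l)*(l + l²))
-U(q(15)) = -5*√15*(313 + (5*√15)² + 314*(5*√15)) = -5*√15*(313 + 375 + 1570*√15) = -5*√15*(688 + 1570*√15)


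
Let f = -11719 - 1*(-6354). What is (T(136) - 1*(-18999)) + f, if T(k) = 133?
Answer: 13767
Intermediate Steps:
f = -5365 (f = -11719 + 6354 = -5365)
(T(136) - 1*(-18999)) + f = (133 - 1*(-18999)) - 5365 = (133 + 18999) - 5365 = 19132 - 5365 = 13767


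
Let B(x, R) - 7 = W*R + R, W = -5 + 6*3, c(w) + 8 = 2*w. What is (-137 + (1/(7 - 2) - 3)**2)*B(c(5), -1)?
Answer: 22603/25 ≈ 904.12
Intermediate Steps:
c(w) = -8 + 2*w
W = 13 (W = -5 + 18 = 13)
B(x, R) = 7 + 14*R (B(x, R) = 7 + (13*R + R) = 7 + 14*R)
(-137 + (1/(7 - 2) - 3)**2)*B(c(5), -1) = (-137 + (1/(7 - 2) - 3)**2)*(7 + 14*(-1)) = (-137 + (1/5 - 3)**2)*(7 - 14) = (-137 + (1/5 - 3)**2)*(-7) = (-137 + (-14/5)**2)*(-7) = (-137 + 196/25)*(-7) = -3229/25*(-7) = 22603/25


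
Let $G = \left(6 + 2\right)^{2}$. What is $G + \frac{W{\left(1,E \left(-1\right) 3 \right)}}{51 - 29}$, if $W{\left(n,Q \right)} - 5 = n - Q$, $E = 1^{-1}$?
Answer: $\frac{1417}{22} \approx 64.409$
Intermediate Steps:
$E = 1$
$G = 64$ ($G = 8^{2} = 64$)
$W{\left(n,Q \right)} = 5 + n - Q$ ($W{\left(n,Q \right)} = 5 - \left(Q - n\right) = 5 + n - Q$)
$G + \frac{W{\left(1,E \left(-1\right) 3 \right)}}{51 - 29} = 64 + \frac{5 + 1 - 1 \left(-1\right) 3}{51 - 29} = 64 + \frac{5 + 1 - \left(-1\right) 3}{22} = 64 + \left(5 + 1 - -3\right) \frac{1}{22} = 64 + \left(5 + 1 + 3\right) \frac{1}{22} = 64 + 9 \cdot \frac{1}{22} = 64 + \frac{9}{22} = \frac{1417}{22}$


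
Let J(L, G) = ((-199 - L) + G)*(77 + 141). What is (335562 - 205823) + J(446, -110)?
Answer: -34851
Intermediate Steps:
J(L, G) = -43382 - 218*L + 218*G (J(L, G) = (-199 + G - L)*218 = -43382 - 218*L + 218*G)
(335562 - 205823) + J(446, -110) = (335562 - 205823) + (-43382 - 218*446 + 218*(-110)) = 129739 + (-43382 - 97228 - 23980) = 129739 - 164590 = -34851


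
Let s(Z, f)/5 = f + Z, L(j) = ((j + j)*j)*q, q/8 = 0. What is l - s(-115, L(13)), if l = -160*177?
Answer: -27745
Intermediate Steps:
q = 0 (q = 8*0 = 0)
L(j) = 0 (L(j) = ((j + j)*j)*0 = ((2*j)*j)*0 = (2*j²)*0 = 0)
s(Z, f) = 5*Z + 5*f (s(Z, f) = 5*(f + Z) = 5*(Z + f) = 5*Z + 5*f)
l = -28320
l - s(-115, L(13)) = -28320 - (5*(-115) + 5*0) = -28320 - (-575 + 0) = -28320 - 1*(-575) = -28320 + 575 = -27745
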